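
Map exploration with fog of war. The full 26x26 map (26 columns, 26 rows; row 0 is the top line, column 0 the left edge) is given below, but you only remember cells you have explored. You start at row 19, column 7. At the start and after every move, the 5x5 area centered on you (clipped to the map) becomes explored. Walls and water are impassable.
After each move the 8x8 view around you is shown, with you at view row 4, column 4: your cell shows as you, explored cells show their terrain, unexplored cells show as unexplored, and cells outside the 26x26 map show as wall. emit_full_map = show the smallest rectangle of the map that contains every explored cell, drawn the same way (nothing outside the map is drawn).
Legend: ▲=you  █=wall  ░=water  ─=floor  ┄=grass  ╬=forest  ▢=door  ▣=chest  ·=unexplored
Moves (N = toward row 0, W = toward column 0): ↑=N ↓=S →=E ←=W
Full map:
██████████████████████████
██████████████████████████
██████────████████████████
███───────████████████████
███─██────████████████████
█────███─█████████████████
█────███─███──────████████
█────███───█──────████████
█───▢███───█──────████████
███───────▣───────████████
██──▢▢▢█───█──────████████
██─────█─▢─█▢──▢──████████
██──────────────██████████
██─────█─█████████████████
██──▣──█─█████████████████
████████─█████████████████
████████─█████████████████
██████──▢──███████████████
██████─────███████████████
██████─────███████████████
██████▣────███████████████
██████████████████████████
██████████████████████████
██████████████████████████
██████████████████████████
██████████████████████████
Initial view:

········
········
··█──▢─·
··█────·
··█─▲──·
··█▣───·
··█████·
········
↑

········
········
··███─█·
··█──▢─·
··█─▲──·
··█────·
··█▣───·
··█████·

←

········
········
··████─█
··██──▢─
··██▲───
··██────
··██▣───
···█████

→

········
········
·████─█·
·██──▢─·
·██─▲──·
·██────·
·██▣───·
··█████·

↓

········
·████─█·
·██──▢─·
·██────·
·██─▲──·
·██▣───·
··█████·
········

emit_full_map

████─█
██──▢─
██────
██─▲──
██▣───
·█████

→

········
████─█··
██──▢──·
██─────·
██──▲──·
██▣────·
·██████·
········

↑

········
········
████─██·
██──▢──·
██──▲──·
██─────·
██▣────·
·██████·

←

········
········
·████─██
·██──▢──
·██─▲───
·██─────
·██▣────
··██████

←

········
········
··████─█
··██──▢─
··██▲───
··██────
··██▣───
···█████

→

········
········
·████─██
·██──▢──
·██─▲───
·██─────
·██▣────
··██████

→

········
········
████─██·
██──▢──·
██──▲──·
██─────·
██▣────·
·██████·

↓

········
████─██·
██──▢──·
██─────·
██──▲──·
██▣────·
·██████·
········

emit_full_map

████─██
██──▢──
██─────
██──▲──
██▣────
·██████


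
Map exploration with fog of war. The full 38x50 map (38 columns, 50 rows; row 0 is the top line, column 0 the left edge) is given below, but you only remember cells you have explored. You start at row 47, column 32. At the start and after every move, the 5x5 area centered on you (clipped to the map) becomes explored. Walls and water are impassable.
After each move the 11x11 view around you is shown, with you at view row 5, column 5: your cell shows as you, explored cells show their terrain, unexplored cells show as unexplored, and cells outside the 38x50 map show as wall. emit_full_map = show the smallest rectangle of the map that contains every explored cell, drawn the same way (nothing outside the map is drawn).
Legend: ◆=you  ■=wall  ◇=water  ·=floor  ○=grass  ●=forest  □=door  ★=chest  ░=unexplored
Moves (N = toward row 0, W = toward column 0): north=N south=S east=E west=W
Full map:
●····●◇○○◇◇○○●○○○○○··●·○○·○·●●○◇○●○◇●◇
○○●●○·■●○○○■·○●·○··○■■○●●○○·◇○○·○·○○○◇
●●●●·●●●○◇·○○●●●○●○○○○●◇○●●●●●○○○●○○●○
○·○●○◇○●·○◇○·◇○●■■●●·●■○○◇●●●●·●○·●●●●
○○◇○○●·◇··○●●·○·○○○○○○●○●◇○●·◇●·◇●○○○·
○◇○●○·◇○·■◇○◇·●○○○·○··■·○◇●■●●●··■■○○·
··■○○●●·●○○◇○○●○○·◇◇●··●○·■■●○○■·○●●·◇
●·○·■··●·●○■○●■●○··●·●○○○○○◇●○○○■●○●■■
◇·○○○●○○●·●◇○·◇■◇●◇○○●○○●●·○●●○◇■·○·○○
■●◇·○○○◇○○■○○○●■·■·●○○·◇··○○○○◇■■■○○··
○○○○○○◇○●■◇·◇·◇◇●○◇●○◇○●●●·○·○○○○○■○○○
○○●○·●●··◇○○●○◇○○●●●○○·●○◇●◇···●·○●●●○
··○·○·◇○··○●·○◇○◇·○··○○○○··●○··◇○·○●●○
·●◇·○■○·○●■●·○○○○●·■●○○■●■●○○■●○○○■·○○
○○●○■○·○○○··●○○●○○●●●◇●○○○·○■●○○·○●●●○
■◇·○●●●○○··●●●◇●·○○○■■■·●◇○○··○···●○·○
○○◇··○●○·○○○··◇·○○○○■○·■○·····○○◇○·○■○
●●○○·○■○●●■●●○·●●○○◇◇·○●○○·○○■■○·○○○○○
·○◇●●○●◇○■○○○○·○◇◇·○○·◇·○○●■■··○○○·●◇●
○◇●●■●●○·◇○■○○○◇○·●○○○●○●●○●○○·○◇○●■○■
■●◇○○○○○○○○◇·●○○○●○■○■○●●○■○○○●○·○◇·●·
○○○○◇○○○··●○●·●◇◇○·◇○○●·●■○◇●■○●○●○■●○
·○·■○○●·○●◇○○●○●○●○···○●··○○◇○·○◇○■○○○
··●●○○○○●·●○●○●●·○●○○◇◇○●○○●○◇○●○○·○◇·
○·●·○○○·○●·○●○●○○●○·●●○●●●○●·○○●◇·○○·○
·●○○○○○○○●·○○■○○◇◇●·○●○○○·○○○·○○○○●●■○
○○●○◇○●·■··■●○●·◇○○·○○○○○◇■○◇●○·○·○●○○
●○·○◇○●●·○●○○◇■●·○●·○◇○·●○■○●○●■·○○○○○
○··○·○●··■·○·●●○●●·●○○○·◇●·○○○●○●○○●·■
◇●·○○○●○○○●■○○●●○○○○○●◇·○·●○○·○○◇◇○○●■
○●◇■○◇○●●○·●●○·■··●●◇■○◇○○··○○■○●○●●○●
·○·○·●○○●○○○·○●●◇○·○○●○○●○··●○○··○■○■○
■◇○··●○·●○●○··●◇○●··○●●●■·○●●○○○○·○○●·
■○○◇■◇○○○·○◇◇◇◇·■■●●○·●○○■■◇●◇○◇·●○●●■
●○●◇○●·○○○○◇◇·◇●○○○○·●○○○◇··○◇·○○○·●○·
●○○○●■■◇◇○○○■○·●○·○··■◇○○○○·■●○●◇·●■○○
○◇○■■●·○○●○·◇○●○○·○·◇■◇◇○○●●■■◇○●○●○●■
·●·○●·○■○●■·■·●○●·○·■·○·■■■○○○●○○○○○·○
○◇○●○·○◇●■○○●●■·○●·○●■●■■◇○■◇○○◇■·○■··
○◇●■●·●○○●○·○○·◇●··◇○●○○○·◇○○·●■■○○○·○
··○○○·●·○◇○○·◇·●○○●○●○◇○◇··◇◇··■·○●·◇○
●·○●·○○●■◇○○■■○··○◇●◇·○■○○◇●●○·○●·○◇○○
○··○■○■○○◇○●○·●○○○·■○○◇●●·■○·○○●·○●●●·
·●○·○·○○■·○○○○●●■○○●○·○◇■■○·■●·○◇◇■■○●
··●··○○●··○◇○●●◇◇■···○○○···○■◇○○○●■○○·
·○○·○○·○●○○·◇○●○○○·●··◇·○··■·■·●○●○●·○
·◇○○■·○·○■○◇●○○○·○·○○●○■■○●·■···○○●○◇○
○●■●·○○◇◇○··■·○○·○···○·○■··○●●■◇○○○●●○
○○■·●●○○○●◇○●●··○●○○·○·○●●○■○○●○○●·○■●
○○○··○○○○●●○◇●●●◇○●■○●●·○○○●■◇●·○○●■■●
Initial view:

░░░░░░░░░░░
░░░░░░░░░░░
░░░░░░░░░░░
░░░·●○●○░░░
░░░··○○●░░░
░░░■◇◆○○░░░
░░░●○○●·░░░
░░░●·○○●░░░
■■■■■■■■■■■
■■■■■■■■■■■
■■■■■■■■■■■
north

░░░░░░░░░░░
░░░░░░░░░░░
░░░░░░░░░░░
░░░○○○●■░░░
░░░·●○●○░░░
░░░··◆○●░░░
░░░■◇○○○░░░
░░░●○○●·░░░
░░░●·○○●░░░
■■■■■■■■■■■
■■■■■■■■■■■

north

░░░░░░░░░░░
░░░░░░░░░░░
░░░░░░░░░░░
░░░·○◇◇■░░░
░░░○○○●■░░░
░░░·●◆●○░░░
░░░··○○●░░░
░░░■◇○○○░░░
░░░●○○●·░░░
░░░●·○○●░░░
■■■■■■■■■■■

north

░░░░░░░░░░░
░░░░░░░░░░░
░░░░░░░░░░░
░░░○●·○●░░░
░░░·○◇◇■░░░
░░░○○◆●■░░░
░░░·●○●○░░░
░░░··○○●░░░
░░░■◇○○○░░░
░░░●○○●·░░░
░░░●·○○●░░░

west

░░░░░░░░░░░
░░░░░░░░░░░
░░░░░░░░░░░
░░░○○●·○●░░
░░░●·○◇◇■░░
░░░◇○◆○●■░░
░░░■·●○●○░░
░░░···○○●░░
░░░░■◇○○○░░
░░░░●○○●·░░
░░░░●·○○●░░

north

░░░░░░░░░░░
░░░░░░░░░░░
░░░░░░░░░░░
░░░○·○●·░░░
░░░○○●·○●░░
░░░●·◆◇◇■░░
░░░◇○○○●■░░
░░░■·●○●○░░
░░░···○○●░░
░░░░■◇○○○░░
░░░░●○○●·░░

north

░░░░░░░░░░░
░░░░░░░░░░░
░░░░░░░░░░░
░░░··■·○░░░
░░░○·○●·░░░
░░░○○◆·○●░░
░░░●·○◇◇■░░
░░░◇○○○●■░░
░░░■·●○●○░░
░░░···○○●░░
░░░░■◇○○○░░

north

░░░░░░░░░░░
░░░░░░░░░░░
░░░░░░░░░░░
░░░·●■■○░░░
░░░··■·○░░░
░░░○·◆●·░░░
░░░○○●·○●░░
░░░●·○◇◇■░░
░░░◇○○○●■░░
░░░■·●○●○░░
░░░···○○●░░

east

░░░░░░░░░░░
░░░░░░░░░░░
░░░░░░░░░░░
░░·●■■○○░░░
░░··■·○●░░░
░░○·○◆·○░░░
░░○○●·○●░░░
░░●·○◇◇■░░░
░░◇○○○●■░░░
░░■·●○●○░░░
░░···○○●░░░

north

░░░░░░░░░░░
░░░░░░░░░░░
░░░░░░░░░░░
░░░○◇■·○░░░
░░·●■■○○░░░
░░··■◆○●░░░
░░○·○●·○░░░
░░○○●·○●░░░
░░●·○◇◇■░░░
░░◇○○○●■░░░
░░■·●○●○░░░

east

░░░░░░░░░░■
░░░░░░░░░░■
░░░░░░░░░░■
░░○◇■·○■░░■
░·●■■○○○░░■
░··■·◆●·░░■
░○·○●·○◇░░■
░○○●·○●●░░■
░●·○◇◇■░░░■
░◇○○○●■░░░■
░■·●○●○░░░■

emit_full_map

░○◇■·○■
·●■■○○○
··■·◆●·
○·○●·○◇
○○●·○●●
●·○◇◇■░
◇○○○●■░
■·●○●○░
···○○●░
░■◇○○○░
░●○○●·░
░●·○○●░

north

░░░░░░░░░░■
░░░░░░░░░░■
░░░░░░░░░░■
░░░○○○○○░░■
░░○◇■·○■░░■
░·●■■◆○○░░■
░··■·○●·░░■
░○·○●·○◇░░■
░○○●·○●●░░■
░●·○◇◇■░░░■
░◇○○○●■░░░■

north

░░░░░░░░░░■
░░░░░░░░░░■
░░░░░░░░░░■
░░░○●○●○░░■
░░░○○○○○░░■
░░○◇■◆○■░░■
░·●■■○○○░░■
░··■·○●·░░■
░○·○●·○◇░░■
░○○●·○●●░░■
░●·○◇◇■░░░■

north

░░░░░░░░░░■
░░░░░░░░░░■
░░░░░░░░░░■
░░░●◇·●■░░■
░░░○●○●○░░■
░░░○○◆○○░░■
░░○◇■·○■░░■
░·●■■○○○░░■
░··■·○●·░░■
░○·○●·○◇░░■
░○○●·○●●░░■

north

░░░░░░░░░░■
░░░░░░░░░░■
░░░░░░░░░░■
░░░○○○·●░░■
░░░●◇·●■░░■
░░░○●◆●○░░■
░░░○○○○○░░■
░░○◇■·○■░░■
░·●■■○○○░░■
░··■·○●·░░■
░○·○●·○◇░░■

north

░░░░░░░░░░■
░░░░░░░░░░■
░░░░░░░░░░■
░░░◇·●○●░░■
░░░○○○·●░░■
░░░●◇◆●■░░■
░░░○●○●○░░■
░░░○○○○○░░■
░░○◇■·○■░░■
░·●■■○○○░░■
░··■·○●·░░■

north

░░░░░░░░░░■
░░░░░░░░░░■
░░░░░░░░░░■
░░░○○·○○░░■
░░░◇·●○●░░■
░░░○○◆·●░░■
░░░●◇·●■░░■
░░░○●○●○░░■
░░░○○○○○░░■
░░○◇■·○■░░■
░·●■■○○○░░■

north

░░░░░░░░░░■
░░░░░░░░░░■
░░░░░░░░░░■
░░░··○■○░░■
░░░○○·○○░░■
░░░◇·◆○●░░■
░░░○○○·●░░■
░░░●◇·●■░░■
░░░○●○●○░░■
░░░○○○○○░░■
░░○◇■·○■░░■

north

░░░░░░░░░░■
░░░░░░░░░░■
░░░░░░░░░░■
░░░○●○●●░░■
░░░··○■○░░■
░░░○○◆○○░░■
░░░◇·●○●░░■
░░░○○○·●░░■
░░░●◇·●■░░■
░░░○●○●○░░■
░░░○○○○○░░■

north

░░░░░░░░░░■
░░░░░░░░░░■
░░░░░░░░░░■
░░░○◇◇○○░░■
░░░○●○●●░░■
░░░··◆■○░░■
░░░○○·○○░░■
░░░◇·●○●░░■
░░░○○○·●░░■
░░░●◇·●■░░■
░░░○●○●○░░■

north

░░░░░░░░░░■
░░░░░░░░░░■
░░░░░░░░░░■
░░░○●○○●░░■
░░░○◇◇○○░░■
░░░○●◆●●░░■
░░░··○■○░░■
░░░○○·○○░░■
░░░◇·●○●░░■
░░░○○○·●░░■
░░░●◇·●■░░■

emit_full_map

░░○●○○●
░░○◇◇○○
░░○●◆●●
░░··○■○
░░○○·○○
░░◇·●○●
░░○○○·●
░░●◇·●■
░░○●○●○
░░○○○○○
░○◇■·○■
·●■■○○○
··■·○●·
○·○●·○◇
○○●·○●●
●·○◇◇■░
◇○○○●■░
■·●○●○░
···○○●░
░■◇○○○░
░●○○●·░
░●·○○●░

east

░░░░░░░░░■■
░░░░░░░░░■■
░░░░░░░░░■■
░░○●○○●·░■■
░░○◇◇○○●░■■
░░○●○◆●○░■■
░░··○■○■░■■
░░○○·○○●░■■
░░◇·●○●░░■■
░░○○○·●░░■■
░░●◇·●■░░■■

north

░░░░░░░░░■■
░░░░░░░░░■■
░░░░░░░░░■■
░░░·○○○○░■■
░░○●○○●·░■■
░░○◇◇◆○●░■■
░░○●○●●○░■■
░░··○■○■░■■
░░○○·○○●░■■
░░◇·●○●░░■■
░░○○○·●░░■■

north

░░░░░░░░░■■
░░░░░░░░░■■
░░░░░░░░░■■
░░░○·○●○░■■
░░░·○○○○░■■
░░○●○◆●·░■■
░░○◇◇○○●░■■
░░○●○●●○░■■
░░··○■○■░■■
░░○○·○○●░■■
░░◇·●○●░░■■

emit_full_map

░░░○·○●○
░░░·○○○○
░░○●○◆●·
░░○◇◇○○●
░░○●○●●○
░░··○■○■
░░○○·○○●
░░◇·●○●░
░░○○○·●░
░░●◇·●■░
░░○●○●○░
░░○○○○○░
░○◇■·○■░
·●■■○○○░
··■·○●·░
○·○●·○◇░
○○●·○●●░
●·○◇◇■░░
◇○○○●■░░
■·●○●○░░
···○○●░░
░■◇○○○░░
░●○○●·░░
░●·○○●░░


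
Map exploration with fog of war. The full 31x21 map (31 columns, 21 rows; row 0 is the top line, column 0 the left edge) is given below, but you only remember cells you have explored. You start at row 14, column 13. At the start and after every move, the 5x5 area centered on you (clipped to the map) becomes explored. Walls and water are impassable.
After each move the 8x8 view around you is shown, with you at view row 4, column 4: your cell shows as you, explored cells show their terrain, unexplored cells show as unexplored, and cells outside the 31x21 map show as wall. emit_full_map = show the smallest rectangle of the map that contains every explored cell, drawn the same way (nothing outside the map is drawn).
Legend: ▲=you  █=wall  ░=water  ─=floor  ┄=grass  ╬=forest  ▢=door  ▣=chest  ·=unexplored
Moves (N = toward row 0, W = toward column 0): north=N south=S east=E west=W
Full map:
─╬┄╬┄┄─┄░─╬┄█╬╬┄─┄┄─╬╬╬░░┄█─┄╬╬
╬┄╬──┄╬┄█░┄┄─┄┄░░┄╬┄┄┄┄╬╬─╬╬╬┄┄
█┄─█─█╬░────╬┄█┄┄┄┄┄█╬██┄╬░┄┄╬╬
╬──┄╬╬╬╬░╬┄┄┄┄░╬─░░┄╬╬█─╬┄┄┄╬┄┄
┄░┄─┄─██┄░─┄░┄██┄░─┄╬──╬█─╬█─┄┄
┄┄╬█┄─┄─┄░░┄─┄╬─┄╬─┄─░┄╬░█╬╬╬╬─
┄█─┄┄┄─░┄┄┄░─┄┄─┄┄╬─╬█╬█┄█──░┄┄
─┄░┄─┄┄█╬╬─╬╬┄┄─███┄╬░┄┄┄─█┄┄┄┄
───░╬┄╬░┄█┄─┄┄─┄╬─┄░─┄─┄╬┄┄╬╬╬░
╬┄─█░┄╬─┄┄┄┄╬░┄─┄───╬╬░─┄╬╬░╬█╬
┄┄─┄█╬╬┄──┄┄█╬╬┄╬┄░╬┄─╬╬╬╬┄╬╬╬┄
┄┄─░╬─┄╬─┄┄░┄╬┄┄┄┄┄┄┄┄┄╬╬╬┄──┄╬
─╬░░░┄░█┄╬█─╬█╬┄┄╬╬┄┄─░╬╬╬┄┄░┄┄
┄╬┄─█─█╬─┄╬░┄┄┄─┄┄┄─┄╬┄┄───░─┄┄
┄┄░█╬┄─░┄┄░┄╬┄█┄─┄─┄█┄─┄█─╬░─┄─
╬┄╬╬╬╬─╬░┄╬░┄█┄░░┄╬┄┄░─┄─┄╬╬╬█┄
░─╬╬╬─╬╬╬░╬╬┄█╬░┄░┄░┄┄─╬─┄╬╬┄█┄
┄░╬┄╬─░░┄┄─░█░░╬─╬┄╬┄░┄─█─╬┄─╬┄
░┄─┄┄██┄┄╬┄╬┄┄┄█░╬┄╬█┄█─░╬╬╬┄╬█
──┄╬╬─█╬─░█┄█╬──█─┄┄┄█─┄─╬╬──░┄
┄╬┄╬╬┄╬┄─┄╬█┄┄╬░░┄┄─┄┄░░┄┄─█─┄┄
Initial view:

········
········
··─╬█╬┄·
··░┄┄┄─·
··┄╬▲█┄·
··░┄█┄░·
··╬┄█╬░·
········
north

········
········
··░┄╬┄┄·
··─╬█╬┄·
··░┄▲┄─·
··┄╬┄█┄·
··░┄█┄░·
··╬┄█╬░·

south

········
··░┄╬┄┄·
··─╬█╬┄·
··░┄┄┄─·
··┄╬▲█┄·
··░┄█┄░·
··╬┄█╬░·
········

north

········
········
··░┄╬┄┄·
··─╬█╬┄·
··░┄▲┄─·
··┄╬┄█┄·
··░┄█┄░·
··╬┄█╬░·

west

········
········
··┄░┄╬┄┄
··█─╬█╬┄
··╬░▲┄┄─
··░┄╬┄█┄
··╬░┄█┄░
···╬┄█╬░

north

········
········
··┄┄█╬╬·
··┄░┄╬┄┄
··█─▲█╬┄
··╬░┄┄┄─
··░┄╬┄█┄
··╬░┄█┄░

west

········
········
··─┄┄█╬╬
··┄┄░┄╬┄
··╬█▲╬█╬
··┄╬░┄┄┄
··┄░┄╬┄█
···╬░┄█┄

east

········
········
·─┄┄█╬╬·
·┄┄░┄╬┄┄
·╬█─▲█╬┄
·┄╬░┄┄┄─
·┄░┄╬┄█┄
··╬░┄█┄░

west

········
········
··─┄┄█╬╬
··┄┄░┄╬┄
··╬█▲╬█╬
··┄╬░┄┄┄
··┄░┄╬┄█
···╬░┄█┄

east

········
········
·─┄┄█╬╬·
·┄┄░┄╬┄┄
·╬█─▲█╬┄
·┄╬░┄┄┄─
·┄░┄╬┄█┄
··╬░┄█┄░

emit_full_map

─┄┄█╬╬·
┄┄░┄╬┄┄
╬█─▲█╬┄
┄╬░┄┄┄─
┄░┄╬┄█┄
·╬░┄█┄░
··╬┄█╬░


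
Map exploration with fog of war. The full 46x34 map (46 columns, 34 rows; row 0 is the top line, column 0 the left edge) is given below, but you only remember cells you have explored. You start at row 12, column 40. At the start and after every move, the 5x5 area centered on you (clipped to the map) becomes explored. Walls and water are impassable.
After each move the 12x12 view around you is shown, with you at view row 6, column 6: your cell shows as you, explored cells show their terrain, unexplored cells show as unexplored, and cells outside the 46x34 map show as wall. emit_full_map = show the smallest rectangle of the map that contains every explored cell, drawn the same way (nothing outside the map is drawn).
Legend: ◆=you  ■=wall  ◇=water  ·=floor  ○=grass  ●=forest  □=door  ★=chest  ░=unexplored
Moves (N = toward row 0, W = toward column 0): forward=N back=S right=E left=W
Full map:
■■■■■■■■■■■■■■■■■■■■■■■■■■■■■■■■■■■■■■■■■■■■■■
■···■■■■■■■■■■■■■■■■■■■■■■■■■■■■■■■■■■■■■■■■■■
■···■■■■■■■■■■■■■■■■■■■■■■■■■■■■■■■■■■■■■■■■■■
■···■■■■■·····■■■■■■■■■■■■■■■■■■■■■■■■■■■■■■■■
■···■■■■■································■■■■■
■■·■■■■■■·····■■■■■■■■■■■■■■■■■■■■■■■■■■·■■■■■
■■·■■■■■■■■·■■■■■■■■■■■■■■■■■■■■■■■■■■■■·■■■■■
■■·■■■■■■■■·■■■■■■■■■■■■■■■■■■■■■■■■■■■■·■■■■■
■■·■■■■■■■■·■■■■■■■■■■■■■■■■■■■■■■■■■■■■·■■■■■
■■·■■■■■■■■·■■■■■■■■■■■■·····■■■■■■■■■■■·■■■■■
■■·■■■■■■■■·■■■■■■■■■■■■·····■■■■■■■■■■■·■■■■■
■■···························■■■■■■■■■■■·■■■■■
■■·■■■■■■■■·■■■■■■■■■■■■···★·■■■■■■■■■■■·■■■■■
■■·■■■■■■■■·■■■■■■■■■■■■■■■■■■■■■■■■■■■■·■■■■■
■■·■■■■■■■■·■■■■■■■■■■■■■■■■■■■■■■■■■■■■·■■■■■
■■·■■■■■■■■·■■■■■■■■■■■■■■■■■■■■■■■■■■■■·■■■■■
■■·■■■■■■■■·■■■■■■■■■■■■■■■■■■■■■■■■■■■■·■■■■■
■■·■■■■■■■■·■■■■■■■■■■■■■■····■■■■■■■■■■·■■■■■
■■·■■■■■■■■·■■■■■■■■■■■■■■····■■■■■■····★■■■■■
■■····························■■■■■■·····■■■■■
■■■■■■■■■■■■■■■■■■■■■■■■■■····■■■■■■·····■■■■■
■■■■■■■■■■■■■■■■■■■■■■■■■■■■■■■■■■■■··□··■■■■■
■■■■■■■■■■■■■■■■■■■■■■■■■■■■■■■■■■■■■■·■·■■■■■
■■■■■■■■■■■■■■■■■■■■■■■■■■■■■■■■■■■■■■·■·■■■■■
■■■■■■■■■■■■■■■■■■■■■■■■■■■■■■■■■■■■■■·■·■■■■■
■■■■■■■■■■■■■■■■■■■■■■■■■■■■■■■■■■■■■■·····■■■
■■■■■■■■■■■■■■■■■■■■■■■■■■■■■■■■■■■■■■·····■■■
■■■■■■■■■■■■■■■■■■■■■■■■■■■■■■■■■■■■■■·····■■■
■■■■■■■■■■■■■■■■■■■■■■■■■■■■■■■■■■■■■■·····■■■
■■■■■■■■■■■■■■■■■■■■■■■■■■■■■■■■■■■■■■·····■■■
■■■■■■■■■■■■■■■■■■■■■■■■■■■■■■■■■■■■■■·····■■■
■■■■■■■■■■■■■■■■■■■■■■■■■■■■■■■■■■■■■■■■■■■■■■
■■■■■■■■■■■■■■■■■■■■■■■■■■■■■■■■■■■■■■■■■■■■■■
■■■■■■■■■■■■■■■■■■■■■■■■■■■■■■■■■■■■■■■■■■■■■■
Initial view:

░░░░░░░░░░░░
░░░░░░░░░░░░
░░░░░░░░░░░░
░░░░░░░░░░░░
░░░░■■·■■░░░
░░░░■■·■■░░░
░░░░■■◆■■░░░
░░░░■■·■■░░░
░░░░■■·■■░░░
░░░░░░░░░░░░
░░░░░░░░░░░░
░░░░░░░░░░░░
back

░░░░░░░░░░░░
░░░░░░░░░░░░
░░░░░░░░░░░░
░░░░■■·■■░░░
░░░░■■·■■░░░
░░░░■■·■■░░░
░░░░■■◆■■░░░
░░░░■■·■■░░░
░░░░■■·■■░░░
░░░░░░░░░░░░
░░░░░░░░░░░░
░░░░░░░░░░░░

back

░░░░░░░░░░░░
░░░░░░░░░░░░
░░░░■■·■■░░░
░░░░■■·■■░░░
░░░░■■·■■░░░
░░░░■■·■■░░░
░░░░■■◆■■░░░
░░░░■■·■■░░░
░░░░■■·■■░░░
░░░░░░░░░░░░
░░░░░░░░░░░░
░░░░░░░░░░░░

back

░░░░░░░░░░░░
░░░░■■·■■░░░
░░░░■■·■■░░░
░░░░■■·■■░░░
░░░░■■·■■░░░
░░░░■■·■■░░░
░░░░■■◆■■░░░
░░░░■■·■■░░░
░░░░■■·■■░░░
░░░░░░░░░░░░
░░░░░░░░░░░░
░░░░░░░░░░░░

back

░░░░■■·■■░░░
░░░░■■·■■░░░
░░░░■■·■■░░░
░░░░■■·■■░░░
░░░░■■·■■░░░
░░░░■■·■■░░░
░░░░■■◆■■░░░
░░░░■■·■■░░░
░░░░··★■■░░░
░░░░░░░░░░░░
░░░░░░░░░░░░
░░░░░░░░░░░░

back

░░░░■■·■■░░░
░░░░■■·■■░░░
░░░░■■·■■░░░
░░░░■■·■■░░░
░░░░■■·■■░░░
░░░░■■·■■░░░
░░░░■■◆■■░░░
░░░░··★■■░░░
░░░░···■■░░░
░░░░░░░░░░░░
░░░░░░░░░░░░
░░░░░░░░░░░░

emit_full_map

■■·■■
■■·■■
■■·■■
■■·■■
■■·■■
■■·■■
■■·■■
■■◆■■
··★■■
···■■

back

░░░░■■·■■░░░
░░░░■■·■■░░░
░░░░■■·■■░░░
░░░░■■·■■░░░
░░░░■■·■■░░░
░░░░■■·■■░░░
░░░░··◆■■░░░
░░░░···■■░░░
░░░░···■■░░░
░░░░░░░░░░░░
░░░░░░░░░░░░
░░░░░░░░░░░░

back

░░░░■■·■■░░░
░░░░■■·■■░░░
░░░░■■·■■░░░
░░░░■■·■■░░░
░░░░■■·■■░░░
░░░░··★■■░░░
░░░░··◆■■░░░
░░░░···■■░░░
░░░░□··■■░░░
░░░░░░░░░░░░
░░░░░░░░░░░░
░░░░░░░░░░░░

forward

░░░░■■·■■░░░
░░░░■■·■■░░░
░░░░■■·■■░░░
░░░░■■·■■░░░
░░░░■■·■■░░░
░░░░■■·■■░░░
░░░░··◆■■░░░
░░░░···■■░░░
░░░░···■■░░░
░░░░□··■■░░░
░░░░░░░░░░░░
░░░░░░░░░░░░

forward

░░░░■■·■■░░░
░░░░■■·■■░░░
░░░░■■·■■░░░
░░░░■■·■■░░░
░░░░■■·■■░░░
░░░░■■·■■░░░
░░░░■■◆■■░░░
░░░░··★■■░░░
░░░░···■■░░░
░░░░···■■░░░
░░░░□··■■░░░
░░░░░░░░░░░░

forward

░░░░■■·■■░░░
░░░░■■·■■░░░
░░░░■■·■■░░░
░░░░■■·■■░░░
░░░░■■·■■░░░
░░░░■■·■■░░░
░░░░■■◆■■░░░
░░░░■■·■■░░░
░░░░··★■■░░░
░░░░···■■░░░
░░░░···■■░░░
░░░░□··■■░░░

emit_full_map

■■·■■
■■·■■
■■·■■
■■·■■
■■·■■
■■·■■
■■◆■■
■■·■■
··★■■
···■■
···■■
□··■■

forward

░░░░░░░░░░░░
░░░░■■·■■░░░
░░░░■■·■■░░░
░░░░■■·■■░░░
░░░░■■·■■░░░
░░░░■■·■■░░░
░░░░■■◆■■░░░
░░░░■■·■■░░░
░░░░■■·■■░░░
░░░░··★■■░░░
░░░░···■■░░░
░░░░···■■░░░

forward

░░░░░░░░░░░░
░░░░░░░░░░░░
░░░░■■·■■░░░
░░░░■■·■■░░░
░░░░■■·■■░░░
░░░░■■·■■░░░
░░░░■■◆■■░░░
░░░░■■·■■░░░
░░░░■■·■■░░░
░░░░■■·■■░░░
░░░░··★■■░░░
░░░░···■■░░░

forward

░░░░░░░░░░░░
░░░░░░░░░░░░
░░░░░░░░░░░░
░░░░■■·■■░░░
░░░░■■·■■░░░
░░░░■■·■■░░░
░░░░■■◆■■░░░
░░░░■■·■■░░░
░░░░■■·■■░░░
░░░░■■·■■░░░
░░░░■■·■■░░░
░░░░··★■■░░░

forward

░░░░░░░░░░░░
░░░░░░░░░░░░
░░░░░░░░░░░░
░░░░░░░░░░░░
░░░░■■·■■░░░
░░░░■■·■■░░░
░░░░■■◆■■░░░
░░░░■■·■■░░░
░░░░■■·■■░░░
░░░░■■·■■░░░
░░░░■■·■■░░░
░░░░■■·■■░░░

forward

░░░░░░░░░░░░
░░░░░░░░░░░░
░░░░░░░░░░░░
░░░░░░░░░░░░
░░░░■■·■■░░░
░░░░■■·■■░░░
░░░░■■◆■■░░░
░░░░■■·■■░░░
░░░░■■·■■░░░
░░░░■■·■■░░░
░░░░■■·■■░░░
░░░░■■·■■░░░

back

░░░░░░░░░░░░
░░░░░░░░░░░░
░░░░░░░░░░░░
░░░░■■·■■░░░
░░░░■■·■■░░░
░░░░■■·■■░░░
░░░░■■◆■■░░░
░░░░■■·■■░░░
░░░░■■·■■░░░
░░░░■■·■■░░░
░░░░■■·■■░░░
░░░░■■·■■░░░

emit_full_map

■■·■■
■■·■■
■■·■■
■■◆■■
■■·■■
■■·■■
■■·■■
■■·■■
■■·■■
··★■■
···■■
···■■
□··■■


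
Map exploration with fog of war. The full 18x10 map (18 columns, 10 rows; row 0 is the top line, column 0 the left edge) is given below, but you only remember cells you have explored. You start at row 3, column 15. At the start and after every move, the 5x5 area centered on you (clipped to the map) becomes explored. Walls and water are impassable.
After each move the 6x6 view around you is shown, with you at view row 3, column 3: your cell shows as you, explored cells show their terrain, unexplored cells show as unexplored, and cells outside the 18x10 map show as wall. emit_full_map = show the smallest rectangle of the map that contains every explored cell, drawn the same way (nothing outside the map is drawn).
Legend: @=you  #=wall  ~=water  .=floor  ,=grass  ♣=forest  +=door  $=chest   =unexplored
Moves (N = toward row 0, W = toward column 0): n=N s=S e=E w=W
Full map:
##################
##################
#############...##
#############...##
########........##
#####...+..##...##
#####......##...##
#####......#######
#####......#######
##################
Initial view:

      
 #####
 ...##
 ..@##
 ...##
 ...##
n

######
 #####
 #####
 ..@##
 ...##
 ...##

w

######
 #####
 #####
 #.@.#
 #...#
 ....#

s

 #####
 #####
 #...#
 #.@.#
 ....#
 #...#

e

######
######
#...##
#..@##
....##
#...##

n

######
######
######
#..@##
#...##
....##

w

######
 #####
 #####
 #.@.#
 #...#
 ....#

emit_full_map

######
######
#.@.##
#...##
....##
#...##

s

 #####
 #####
 #...#
 #.@.#
 ....#
 #...#

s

 #####
 #...#
 #...#
 ..@.#
 #...#
 #...#

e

######
#...##
#...##
...@##
#...##
#...##

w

 #####
 #...#
 #...#
 ..@.#
 #...#
 #...#

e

######
#...##
#...##
...@##
#...##
#...##

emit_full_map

######
######
#...##
#...##
...@##
#...##
#...##
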